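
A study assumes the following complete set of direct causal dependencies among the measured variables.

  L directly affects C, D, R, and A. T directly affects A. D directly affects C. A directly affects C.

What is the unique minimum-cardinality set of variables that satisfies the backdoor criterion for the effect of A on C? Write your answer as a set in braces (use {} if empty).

Variables eligible for adjustment (non-descendants of A, excluding A and C): {D, L, R, T}.
Backdoor paths from A to C:
  P1: A <- L -> D -> C
  P2: A <- L -> C
The empty set is not sufficient: P1 (A <- L -> D -> C) has no collider blocking it and no conditioned non-collider, so it is open.
Try {L}:
  P1: blocked at fork node L ∈ conditioning set.
  P2: blocked at fork node L ∈ conditioning set.
{L} contains no descendant of A and blocks every backdoor path.
No other singleton works — e.g. {T} leaves P1 open — so {L} is the unique smallest valid adjustment set.

{L}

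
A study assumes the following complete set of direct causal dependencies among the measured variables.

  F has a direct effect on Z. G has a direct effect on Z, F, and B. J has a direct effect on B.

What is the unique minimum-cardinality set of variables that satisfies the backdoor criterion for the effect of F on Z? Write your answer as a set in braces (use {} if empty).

Variables eligible for adjustment (non-descendants of F, excluding F and Z): {B, G, J}.
Backdoor paths from F to Z:
  P1: F <- G -> Z
The empty set is not sufficient: P1 (F <- G -> Z) has no collider blocking it and no conditioned non-collider, so it is open.
Try {G}:
  P1: blocked at fork node G ∈ conditioning set.
{G} contains no descendant of F and blocks every backdoor path.
No other singleton works — e.g. {J} leaves P1 open — so {G} is the unique smallest valid adjustment set.

{G}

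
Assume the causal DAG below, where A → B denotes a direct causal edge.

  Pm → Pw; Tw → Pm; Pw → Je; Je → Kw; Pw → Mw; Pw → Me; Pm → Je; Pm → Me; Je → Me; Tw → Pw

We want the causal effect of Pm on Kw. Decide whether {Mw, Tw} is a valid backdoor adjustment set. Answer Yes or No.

Backdoor paths from Pm to Kw (paths whose first edge points into Pm):
  P1: Pm <- Tw -> Pw -> Je -> Kw
  P2: Pm <- Tw -> Pw -> Me <- Je -> Kw
Condition 1 (no descendant of Pm in the set): FAILS — Mw is a descendant of Pm.
Condition 2 (every backdoor path blocked by {Mw, Tw}):
  P1: blocked at fork node Tw ∈ conditioning set.
  P2: blocked at fork node Tw ∈ conditioning set.
{Mw, Tw} does not satisfy the backdoor criterion.

No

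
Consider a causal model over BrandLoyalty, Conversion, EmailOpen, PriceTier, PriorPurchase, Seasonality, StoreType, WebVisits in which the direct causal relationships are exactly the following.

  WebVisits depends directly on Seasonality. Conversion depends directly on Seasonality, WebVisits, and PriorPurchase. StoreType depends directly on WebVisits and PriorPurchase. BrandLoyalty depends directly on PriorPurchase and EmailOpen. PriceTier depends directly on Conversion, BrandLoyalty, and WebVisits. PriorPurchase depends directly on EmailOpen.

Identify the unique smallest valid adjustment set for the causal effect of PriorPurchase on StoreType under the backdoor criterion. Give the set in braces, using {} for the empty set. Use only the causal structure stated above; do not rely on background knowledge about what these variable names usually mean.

{}

Variables eligible for adjustment (non-descendants of PriorPurchase, excluding PriorPurchase and StoreType): {EmailOpen, Seasonality, WebVisits}.
Backdoor paths from PriorPurchase to StoreType:
  P1: PriorPurchase <- EmailOpen -> BrandLoyalty -> PriceTier <- WebVisits -> StoreType
  P2: PriorPurchase <- EmailOpen -> BrandLoyalty -> PriceTier <- Conversion <- Seasonality -> WebVisits -> StoreType
  P3: PriorPurchase <- EmailOpen -> BrandLoyalty -> PriceTier <- Conversion <- WebVisits -> StoreType
Each backdoor path contains an unconditioned collider, so every path is already blocked with the empty conditioning set:
  P1: blocked at collider PriceTier (neither it nor any descendant is in the conditioning set).
  P2: blocked at collider PriceTier (neither it nor any descendant is in the conditioning set).
  P3: blocked at collider PriceTier (neither it nor any descendant is in the conditioning set).
The empty set is therefore the unique smallest valid set.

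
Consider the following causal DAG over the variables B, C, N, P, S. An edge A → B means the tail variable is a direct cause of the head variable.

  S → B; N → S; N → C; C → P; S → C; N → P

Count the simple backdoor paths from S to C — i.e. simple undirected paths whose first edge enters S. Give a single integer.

2

A backdoor path from S to C is any simple undirected path whose first edge points into S (i.e. leaves S via a parent).
Parents of S: {N}.
Enumerating:
  P1: S <- N -> C
  P2: S <- N -> P <- C
That exhausts the simple backdoor paths. Count: 2.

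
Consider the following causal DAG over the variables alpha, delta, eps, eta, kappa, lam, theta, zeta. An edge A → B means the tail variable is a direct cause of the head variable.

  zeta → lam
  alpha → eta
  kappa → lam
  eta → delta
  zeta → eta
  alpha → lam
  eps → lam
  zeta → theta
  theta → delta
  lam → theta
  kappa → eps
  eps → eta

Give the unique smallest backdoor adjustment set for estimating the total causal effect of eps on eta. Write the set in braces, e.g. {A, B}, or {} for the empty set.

{}

Variables eligible for adjustment (non-descendants of eps, excluding eps and eta): {alpha, kappa, zeta}.
Backdoor paths from eps to eta:
  P1: eps <- kappa -> lam <- zeta -> eta
  P2: eps <- kappa -> lam <- zeta -> theta -> delta <- eta
  P3: eps <- kappa -> lam <- alpha -> eta
  P4: eps <- kappa -> lam -> theta <- zeta -> eta
  P5: eps <- kappa -> lam -> theta -> delta <- eta
Each backdoor path contains an unconditioned collider, so every path is already blocked with the empty conditioning set:
  P1: blocked at collider lam (neither it nor any descendant is in the conditioning set).
  P2: blocked at collider lam (neither it nor any descendant is in the conditioning set).
  P3: blocked at collider lam (neither it nor any descendant is in the conditioning set).
  P4: blocked at collider theta (neither it nor any descendant is in the conditioning set).
  P5: blocked at collider delta (neither it nor any descendant is in the conditioning set).
The empty set is therefore the unique smallest valid set.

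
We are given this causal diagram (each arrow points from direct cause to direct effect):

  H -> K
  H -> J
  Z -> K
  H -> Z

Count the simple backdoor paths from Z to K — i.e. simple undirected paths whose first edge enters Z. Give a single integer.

1

A backdoor path from Z to K is any simple undirected path whose first edge points into Z (i.e. leaves Z via a parent).
Parents of Z: {H}.
Enumerating:
  P1: Z <- H -> K
That exhausts the simple backdoor paths. Count: 1.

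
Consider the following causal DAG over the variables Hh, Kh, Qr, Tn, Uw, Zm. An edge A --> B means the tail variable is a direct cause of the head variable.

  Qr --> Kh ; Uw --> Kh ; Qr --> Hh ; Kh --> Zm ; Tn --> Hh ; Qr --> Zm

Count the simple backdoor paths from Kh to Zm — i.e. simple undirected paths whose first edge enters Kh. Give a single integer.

A backdoor path from Kh to Zm is any simple undirected path whose first edge points into Kh (i.e. leaves Kh via a parent).
Parents of Kh: {Qr, Uw}.
Enumerating:
  P1: Kh <- Qr -> Zm
That exhausts the simple backdoor paths. Count: 1.

1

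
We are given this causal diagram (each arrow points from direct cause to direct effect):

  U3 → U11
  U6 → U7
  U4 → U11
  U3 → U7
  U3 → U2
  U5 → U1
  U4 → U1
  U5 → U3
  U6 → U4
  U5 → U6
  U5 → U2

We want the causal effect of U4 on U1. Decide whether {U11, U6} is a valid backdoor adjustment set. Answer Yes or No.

Backdoor paths from U4 to U1 (paths whose first edge points into U4):
  P1: U4 <- U6 <- U5 -> U1
  P2: U4 <- U6 -> U7 <- U3 <- U5 -> U1
  P3: U4 <- U6 -> U7 <- U3 -> U2 <- U5 -> U1
Condition 1 (no descendant of U4 in the set): FAILS — U11 is a descendant of U4.
Condition 2 (every backdoor path blocked by {U11, U6}):
  P1: blocked at chain node U6 ∈ conditioning set.
  P2: blocked at fork node U6 ∈ conditioning set.
  P3: blocked at fork node U6 ∈ conditioning set.
{U11, U6} does not satisfy the backdoor criterion.

No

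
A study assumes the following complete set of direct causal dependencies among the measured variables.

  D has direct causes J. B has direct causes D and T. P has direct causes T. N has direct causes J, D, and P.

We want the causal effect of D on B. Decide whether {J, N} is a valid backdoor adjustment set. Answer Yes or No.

Backdoor paths from D to B (paths whose first edge points into D):
  P1: D <- J -> N <- P <- T -> B
Condition 1 (no descendant of D in the set): FAILS — N is a descendant of D.
Condition 2 (every backdoor path blocked by {J, N}):
  P1: blocked at fork node J ∈ conditioning set.
{J, N} does not satisfy the backdoor criterion.

No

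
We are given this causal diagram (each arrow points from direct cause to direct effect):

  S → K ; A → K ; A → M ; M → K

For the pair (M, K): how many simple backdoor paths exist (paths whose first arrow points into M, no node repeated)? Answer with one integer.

1

A backdoor path from M to K is any simple undirected path whose first edge points into M (i.e. leaves M via a parent).
Parents of M: {A}.
Enumerating:
  P1: M <- A -> K
That exhausts the simple backdoor paths. Count: 1.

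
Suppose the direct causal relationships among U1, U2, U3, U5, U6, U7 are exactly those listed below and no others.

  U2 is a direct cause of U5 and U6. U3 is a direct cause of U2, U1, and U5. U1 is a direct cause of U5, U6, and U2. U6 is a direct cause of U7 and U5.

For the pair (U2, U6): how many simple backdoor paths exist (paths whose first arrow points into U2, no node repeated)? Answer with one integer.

7

A backdoor path from U2 to U6 is any simple undirected path whose first edge points into U2 (i.e. leaves U2 via a parent).
Parents of U2: {U1, U3}.
Enumerating:
  P1: U2 <- U3 -> U1 -> U6
  P2: U2 <- U3 -> U1 -> U5 <- U6
  P3: U2 <- U3 -> U5 <- U1 -> U6
  P4: U2 <- U3 -> U5 <- U6
  P5: U2 <- U1 <- U3 -> U5 <- U6
  P6: U2 <- U1 -> U6
  P7: U2 <- U1 -> U5 <- U6
That exhausts the simple backdoor paths. Count: 7.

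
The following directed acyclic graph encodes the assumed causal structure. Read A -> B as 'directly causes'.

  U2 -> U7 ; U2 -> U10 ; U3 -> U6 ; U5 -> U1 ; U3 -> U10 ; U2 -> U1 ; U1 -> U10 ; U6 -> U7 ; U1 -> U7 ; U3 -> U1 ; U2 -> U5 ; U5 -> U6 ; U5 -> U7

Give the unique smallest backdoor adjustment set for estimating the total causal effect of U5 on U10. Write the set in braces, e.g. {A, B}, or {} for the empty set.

{U2}

Variables eligible for adjustment (non-descendants of U5, excluding U5 and U10): {U2, U3}.
Backdoor paths from U5 to U10:
  P1: U5 <- U2 -> U1 <- U3 -> U10
  P2: U5 <- U2 -> U1 -> U7 <- U6 <- U3 -> U10
  P3: U5 <- U2 -> U1 -> U10
  P4: U5 <- U2 -> U7 <- U6 <- U3 -> U1 -> U10
  P5: U5 <- U2 -> U7 <- U6 <- U3 -> U10
  P6: U5 <- U2 -> U7 <- U1 <- U3 -> U10
  P7: U5 <- U2 -> U7 <- U1 -> U10
  P8: U5 <- U2 -> U10
The empty set is not sufficient: P3 (U5 <- U2 -> U1 -> U10) has no collider blocking it and no conditioned non-collider, so it is open.
Try {U2}:
  P1: blocked at fork node U2 ∈ conditioning set.
  P2: blocked at fork node U2 ∈ conditioning set.
  P3: blocked at fork node U2 ∈ conditioning set.
  P4: blocked at fork node U2 ∈ conditioning set.
  P5: blocked at fork node U2 ∈ conditioning set.
  P6: blocked at fork node U2 ∈ conditioning set.
  P7: blocked at fork node U2 ∈ conditioning set.
  P8: blocked at fork node U2 ∈ conditioning set.
{U2} contains no descendant of U5 and blocks every backdoor path.
No other singleton works — e.g. {U3} leaves P3 open — so {U2} is the unique smallest valid adjustment set.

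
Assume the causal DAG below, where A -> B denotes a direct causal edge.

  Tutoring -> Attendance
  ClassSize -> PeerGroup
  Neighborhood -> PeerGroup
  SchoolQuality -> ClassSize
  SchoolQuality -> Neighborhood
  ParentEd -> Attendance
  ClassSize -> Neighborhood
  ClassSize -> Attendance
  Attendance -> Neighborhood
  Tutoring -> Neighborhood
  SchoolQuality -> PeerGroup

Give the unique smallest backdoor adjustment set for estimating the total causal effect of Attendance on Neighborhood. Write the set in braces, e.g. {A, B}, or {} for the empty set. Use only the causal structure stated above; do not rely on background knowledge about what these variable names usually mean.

{ClassSize, Tutoring}

Variables eligible for adjustment (non-descendants of Attendance, excluding Attendance and Neighborhood): {ClassSize, ParentEd, SchoolQuality, Tutoring}.
Backdoor paths from Attendance to Neighborhood:
  P1: Attendance <- Tutoring -> Neighborhood
  P2: Attendance <- ClassSize <- SchoolQuality -> Neighborhood
  P3: Attendance <- ClassSize <- SchoolQuality -> PeerGroup <- Neighborhood
  P4: Attendance <- ClassSize -> Neighborhood
  P5: Attendance <- ClassSize -> PeerGroup <- SchoolQuality -> Neighborhood
  P6: Attendance <- ClassSize -> PeerGroup <- Neighborhood
The empty set is not sufficient: P1 (Attendance <- Tutoring -> Neighborhood) has no collider blocking it and no conditioned non-collider, so it is open.
Try {ClassSize, Tutoring}:
  P1: blocked at fork node Tutoring ∈ conditioning set.
  P2: blocked at chain node ClassSize ∈ conditioning set.
  P3: blocked at chain node ClassSize ∈ conditioning set.
  P4: blocked at fork node ClassSize ∈ conditioning set.
  P5: blocked at fork node ClassSize ∈ conditioning set.
  P6: blocked at fork node ClassSize ∈ conditioning set.
{ClassSize, Tutoring} contains no descendant of Attendance and blocks every backdoor path.
Every element of {ClassSize, Tutoring} is needed (dropping ClassSize leaves P2 open; dropping Tutoring leaves P1 open), so no proper subset is valid.
Among all size-2 subsets of the eligible variables, only {ClassSize, Tutoring} blocks every backdoor path, so it is the unique smallest valid adjustment set.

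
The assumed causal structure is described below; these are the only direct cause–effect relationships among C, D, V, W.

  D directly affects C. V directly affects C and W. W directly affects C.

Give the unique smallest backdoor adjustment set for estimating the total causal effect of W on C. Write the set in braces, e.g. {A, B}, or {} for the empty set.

Variables eligible for adjustment (non-descendants of W, excluding W and C): {D, V}.
Backdoor paths from W to C:
  P1: W <- V -> C
The empty set is not sufficient: P1 (W <- V -> C) has no collider blocking it and no conditioned non-collider, so it is open.
Try {V}:
  P1: blocked at fork node V ∈ conditioning set.
{V} contains no descendant of W and blocks every backdoor path.
No other singleton works — e.g. {D} leaves P1 open — so {V} is the unique smallest valid adjustment set.

{V}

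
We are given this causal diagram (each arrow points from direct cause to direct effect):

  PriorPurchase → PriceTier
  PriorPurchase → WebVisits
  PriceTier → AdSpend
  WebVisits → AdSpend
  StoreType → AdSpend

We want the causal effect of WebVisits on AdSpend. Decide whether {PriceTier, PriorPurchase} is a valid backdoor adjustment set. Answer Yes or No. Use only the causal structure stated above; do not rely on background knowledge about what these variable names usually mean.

Yes

Backdoor paths from WebVisits to AdSpend (paths whose first edge points into WebVisits):
  P1: WebVisits <- PriorPurchase -> PriceTier -> AdSpend
Condition 1 (no descendant of WebVisits in the set): holds — descendants of WebVisits are {AdSpend}; none are in {PriceTier, PriorPurchase}.
Condition 2 (every backdoor path blocked by {PriceTier, PriorPurchase}):
  P1: blocked at fork node PriorPurchase ∈ conditioning set.
{PriceTier, PriorPurchase} satisfies the backdoor criterion.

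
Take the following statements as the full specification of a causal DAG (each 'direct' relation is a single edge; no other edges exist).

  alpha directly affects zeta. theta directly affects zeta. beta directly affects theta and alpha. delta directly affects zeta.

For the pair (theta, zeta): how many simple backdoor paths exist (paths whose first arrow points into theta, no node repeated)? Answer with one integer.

1

A backdoor path from theta to zeta is any simple undirected path whose first edge points into theta (i.e. leaves theta via a parent).
Parents of theta: {beta}.
Enumerating:
  P1: theta <- beta -> alpha -> zeta
That exhausts the simple backdoor paths. Count: 1.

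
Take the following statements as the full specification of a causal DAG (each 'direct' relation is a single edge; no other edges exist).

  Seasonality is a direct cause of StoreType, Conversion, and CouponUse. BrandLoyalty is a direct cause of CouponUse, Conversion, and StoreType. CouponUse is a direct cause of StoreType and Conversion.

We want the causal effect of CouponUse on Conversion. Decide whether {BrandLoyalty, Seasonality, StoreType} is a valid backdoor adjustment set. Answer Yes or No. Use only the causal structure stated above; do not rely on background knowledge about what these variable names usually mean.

Backdoor paths from CouponUse to Conversion (paths whose first edge points into CouponUse):
  P1: CouponUse <- Seasonality -> StoreType <- BrandLoyalty -> Conversion
  P2: CouponUse <- Seasonality -> Conversion
  P3: CouponUse <- BrandLoyalty -> StoreType <- Seasonality -> Conversion
  P4: CouponUse <- BrandLoyalty -> Conversion
Condition 1 (no descendant of CouponUse in the set): FAILS — StoreType is a descendant of CouponUse.
Condition 2 (every backdoor path blocked by {BrandLoyalty, Seasonality, StoreType}):
  P1: blocked at fork node Seasonality ∈ conditioning set.
  P2: blocked at fork node Seasonality ∈ conditioning set.
  P3: blocked at fork node BrandLoyalty ∈ conditioning set.
  P4: blocked at fork node BrandLoyalty ∈ conditioning set.
{BrandLoyalty, Seasonality, StoreType} does not satisfy the backdoor criterion.

No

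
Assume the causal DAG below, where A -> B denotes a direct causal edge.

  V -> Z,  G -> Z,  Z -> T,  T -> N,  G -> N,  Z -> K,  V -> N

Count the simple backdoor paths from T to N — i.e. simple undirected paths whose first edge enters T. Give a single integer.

A backdoor path from T to N is any simple undirected path whose first edge points into T (i.e. leaves T via a parent).
Parents of T: {Z}.
Enumerating:
  P1: T <- Z <- G -> N
  P2: T <- Z <- V -> N
That exhausts the simple backdoor paths. Count: 2.

2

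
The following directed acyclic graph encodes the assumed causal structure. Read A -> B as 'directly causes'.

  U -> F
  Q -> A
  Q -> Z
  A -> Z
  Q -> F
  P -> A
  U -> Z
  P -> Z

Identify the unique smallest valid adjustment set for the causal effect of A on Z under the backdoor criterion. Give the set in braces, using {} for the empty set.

{P, Q}

Variables eligible for adjustment (non-descendants of A, excluding A and Z): {F, P, Q, U}.
Backdoor paths from A to Z:
  P1: A <- P -> Z
  P2: A <- Q -> F <- U -> Z
  P3: A <- Q -> Z
The empty set is not sufficient: P1 (A <- P -> Z) has no collider blocking it and no conditioned non-collider, so it is open.
Try {P, Q}:
  P1: blocked at fork node P ∈ conditioning set.
  P2: blocked at fork node Q ∈ conditioning set.
  P3: blocked at fork node Q ∈ conditioning set.
{P, Q} contains no descendant of A and blocks every backdoor path.
Every element of {P, Q} is needed (dropping P leaves P1 open; dropping Q leaves P3 open), so no proper subset is valid.
Among all size-2 subsets of the eligible variables, only {P, Q} blocks every backdoor path, so it is the unique smallest valid adjustment set.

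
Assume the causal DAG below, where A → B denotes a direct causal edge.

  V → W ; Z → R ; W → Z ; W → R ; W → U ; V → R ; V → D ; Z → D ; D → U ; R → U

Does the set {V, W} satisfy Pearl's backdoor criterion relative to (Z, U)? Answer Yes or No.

Yes

Backdoor paths from Z to U (paths whose first edge points into Z):
  P1: Z <- W <- V -> D -> U
  P2: Z <- W <- V -> R -> U
  P3: Z <- W -> R <- V -> D -> U
  P4: Z <- W -> R -> U
  P5: Z <- W -> U
Condition 1 (no descendant of Z in the set): holds — descendants of Z are {D, R, U}; none are in {V, W}.
Condition 2 (every backdoor path blocked by {V, W}):
  P1: blocked at chain node W ∈ conditioning set.
  P2: blocked at chain node W ∈ conditioning set.
  P3: blocked at fork node W ∈ conditioning set.
  P4: blocked at fork node W ∈ conditioning set.
  P5: blocked at fork node W ∈ conditioning set.
{V, W} satisfies the backdoor criterion.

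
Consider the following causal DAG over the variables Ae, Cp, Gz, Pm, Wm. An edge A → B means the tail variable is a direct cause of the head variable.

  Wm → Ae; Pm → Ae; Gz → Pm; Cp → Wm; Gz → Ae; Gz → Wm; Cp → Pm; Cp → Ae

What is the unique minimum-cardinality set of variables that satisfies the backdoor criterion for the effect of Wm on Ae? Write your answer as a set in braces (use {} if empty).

{Cp, Gz}

Variables eligible for adjustment (non-descendants of Wm, excluding Wm and Ae): {Cp, Gz, Pm}.
Backdoor paths from Wm to Ae:
  P1: Wm <- Cp -> Pm <- Gz -> Ae
  P2: Wm <- Cp -> Pm -> Ae
  P3: Wm <- Cp -> Ae
  P4: Wm <- Gz -> Pm <- Cp -> Ae
  P5: Wm <- Gz -> Pm -> Ae
  P6: Wm <- Gz -> Ae
The empty set is not sufficient: P2 (Wm <- Cp -> Pm -> Ae) has no collider blocking it and no conditioned non-collider, so it is open.
Try {Cp, Gz}:
  P1: blocked at fork node Cp ∈ conditioning set.
  P2: blocked at fork node Cp ∈ conditioning set.
  P3: blocked at fork node Cp ∈ conditioning set.
  P4: blocked at fork node Gz ∈ conditioning set.
  P5: blocked at fork node Gz ∈ conditioning set.
  P6: blocked at fork node Gz ∈ conditioning set.
{Cp, Gz} contains no descendant of Wm and blocks every backdoor path.
Every element of {Cp, Gz} is needed (dropping Cp leaves P2 open; dropping Gz leaves P5 open), so no proper subset is valid.
Among all size-2 subsets of the eligible variables, only {Cp, Gz} blocks every backdoor path, so it is the unique smallest valid adjustment set.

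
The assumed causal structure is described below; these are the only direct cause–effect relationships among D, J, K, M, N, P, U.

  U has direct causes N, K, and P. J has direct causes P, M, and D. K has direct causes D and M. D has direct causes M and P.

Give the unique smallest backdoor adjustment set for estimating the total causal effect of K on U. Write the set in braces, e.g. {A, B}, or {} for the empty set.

Variables eligible for adjustment (non-descendants of K, excluding K and U): {D, J, M, N, P}.
Backdoor paths from K to U:
  P1: K <- M -> D <- P -> U
  P2: K <- M -> D -> J <- P -> U
  P3: K <- M -> J <- P -> U
  P4: K <- M -> J <- D <- P -> U
  P5: K <- D <- M -> J <- P -> U
  P6: K <- D <- P -> U
  P7: K <- D -> J <- P -> U
The empty set is not sufficient: P6 (K <- D <- P -> U) has no collider blocking it and no conditioned non-collider, so it is open.
Try {P}:
  P1: blocked at collider D (neither it nor any descendant is in the conditioning set).
  P2: blocked at collider J (neither it nor any descendant is in the conditioning set).
  P3: blocked at collider J (neither it nor any descendant is in the conditioning set).
  P4: blocked at collider J (neither it nor any descendant is in the conditioning set).
  P5: blocked at collider J (neither it nor any descendant is in the conditioning set).
  P6: blocked at fork node P ∈ conditioning set.
  P7: blocked at collider J (neither it nor any descendant is in the conditioning set).
{P} contains no descendant of K and blocks every backdoor path.
No other singleton works — e.g. {N} leaves P6 open — so {P} is the unique smallest valid adjustment set.

{P}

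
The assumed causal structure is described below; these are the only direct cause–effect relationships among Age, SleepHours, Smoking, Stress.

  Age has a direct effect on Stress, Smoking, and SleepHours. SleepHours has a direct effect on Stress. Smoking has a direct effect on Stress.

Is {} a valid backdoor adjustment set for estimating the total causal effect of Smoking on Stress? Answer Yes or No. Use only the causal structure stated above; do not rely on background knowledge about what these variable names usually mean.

No

Backdoor paths from Smoking to Stress (paths whose first edge points into Smoking):
  P1: Smoking <- Age -> SleepHours -> Stress
  P2: Smoking <- Age -> Stress
Condition 1 (no descendant of Smoking in the set): holds — descendants of Smoking are {Stress}; none are in {}.
Condition 2 (every backdoor path blocked by {}):
  P1: open — no interior node is in the conditioning set.
  P2: open — no interior node is in the conditioning set.
{} does not satisfy the backdoor criterion.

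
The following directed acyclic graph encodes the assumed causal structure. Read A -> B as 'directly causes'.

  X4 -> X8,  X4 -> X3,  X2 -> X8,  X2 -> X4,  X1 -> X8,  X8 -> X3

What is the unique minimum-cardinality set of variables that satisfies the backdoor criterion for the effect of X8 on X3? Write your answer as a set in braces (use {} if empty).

{X4}

Variables eligible for adjustment (non-descendants of X8, excluding X8 and X3): {X1, X2, X4}.
Backdoor paths from X8 to X3:
  P1: X8 <- X2 -> X4 -> X3
  P2: X8 <- X4 -> X3
The empty set is not sufficient: P1 (X8 <- X2 -> X4 -> X3) has no collider blocking it and no conditioned non-collider, so it is open.
Try {X4}:
  P1: blocked at chain node X4 ∈ conditioning set.
  P2: blocked at fork node X4 ∈ conditioning set.
{X4} contains no descendant of X8 and blocks every backdoor path.
No other singleton works — e.g. {X2} leaves P2 open — so {X4} is the unique smallest valid adjustment set.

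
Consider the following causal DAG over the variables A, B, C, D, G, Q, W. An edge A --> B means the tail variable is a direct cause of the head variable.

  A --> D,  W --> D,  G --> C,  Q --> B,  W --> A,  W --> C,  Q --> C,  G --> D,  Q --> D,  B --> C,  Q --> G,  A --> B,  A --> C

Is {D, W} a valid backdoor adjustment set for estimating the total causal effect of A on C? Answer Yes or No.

No

Backdoor paths from A to C (paths whose first edge points into A):
  P1: A <- W -> C
  P2: A <- W -> D <- Q -> G -> C
  P3: A <- W -> D <- Q -> B -> C
  P4: A <- W -> D <- Q -> C
  P5: A <- W -> D <- G <- Q -> B -> C
  P6: A <- W -> D <- G <- Q -> C
  P7: A <- W -> D <- G -> C
Condition 1 (no descendant of A in the set): FAILS — D is a descendant of A.
Condition 2 (every backdoor path blocked by {D, W}):
  P1: blocked at fork node W ∈ conditioning set.
  P2: blocked at fork node W ∈ conditioning set.
  P3: blocked at fork node W ∈ conditioning set.
  P4: blocked at fork node W ∈ conditioning set.
  P5: blocked at fork node W ∈ conditioning set.
  P6: blocked at fork node W ∈ conditioning set.
  P7: blocked at fork node W ∈ conditioning set.
{D, W} does not satisfy the backdoor criterion.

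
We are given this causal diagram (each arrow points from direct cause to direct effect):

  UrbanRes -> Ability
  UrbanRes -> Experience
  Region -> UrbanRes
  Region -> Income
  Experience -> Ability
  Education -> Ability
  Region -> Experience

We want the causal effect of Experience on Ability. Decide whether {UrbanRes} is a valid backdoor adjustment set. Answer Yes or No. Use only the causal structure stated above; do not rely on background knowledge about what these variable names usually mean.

Yes

Backdoor paths from Experience to Ability (paths whose first edge points into Experience):
  P1: Experience <- Region -> UrbanRes -> Ability
  P2: Experience <- UrbanRes -> Ability
Condition 1 (no descendant of Experience in the set): holds — descendants of Experience are {Ability}; none are in {UrbanRes}.
Condition 2 (every backdoor path blocked by {UrbanRes}):
  P1: blocked at chain node UrbanRes ∈ conditioning set.
  P2: blocked at fork node UrbanRes ∈ conditioning set.
{UrbanRes} satisfies the backdoor criterion.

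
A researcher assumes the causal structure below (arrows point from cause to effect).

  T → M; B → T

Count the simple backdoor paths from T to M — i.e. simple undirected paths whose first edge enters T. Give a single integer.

A backdoor path from T to M is any simple undirected path whose first edge points into T (i.e. leaves T via a parent).
Parents of T: {B}.
No simple path from any parent of T reaches M without revisiting T, so there are no backdoor paths.

0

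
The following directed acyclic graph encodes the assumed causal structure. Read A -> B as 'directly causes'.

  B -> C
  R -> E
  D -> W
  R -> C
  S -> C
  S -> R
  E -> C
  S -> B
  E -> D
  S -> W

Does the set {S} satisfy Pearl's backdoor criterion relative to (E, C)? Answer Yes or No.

Backdoor paths from E to C (paths whose first edge points into E):
  P1: E <- R <- S -> B -> C
  P2: E <- R <- S -> C
  P3: E <- R -> C
Condition 1 (no descendant of E in the set): holds — descendants of E are {C, D, W}; none are in {S}.
Condition 2 (every backdoor path blocked by {S}):
  P1: blocked at fork node S ∈ conditioning set.
  P2: blocked at fork node S ∈ conditioning set.
  P3: open — no interior node is in the conditioning set.
{S} does not satisfy the backdoor criterion.

No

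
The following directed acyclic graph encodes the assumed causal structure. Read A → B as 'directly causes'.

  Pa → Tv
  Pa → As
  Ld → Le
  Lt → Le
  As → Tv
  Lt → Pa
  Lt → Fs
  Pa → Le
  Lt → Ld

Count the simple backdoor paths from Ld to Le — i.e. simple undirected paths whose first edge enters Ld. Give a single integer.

A backdoor path from Ld to Le is any simple undirected path whose first edge points into Ld (i.e. leaves Ld via a parent).
Parents of Ld: {Lt}.
Enumerating:
  P1: Ld <- Lt -> Pa -> Le
  P2: Ld <- Lt -> Le
That exhausts the simple backdoor paths. Count: 2.

2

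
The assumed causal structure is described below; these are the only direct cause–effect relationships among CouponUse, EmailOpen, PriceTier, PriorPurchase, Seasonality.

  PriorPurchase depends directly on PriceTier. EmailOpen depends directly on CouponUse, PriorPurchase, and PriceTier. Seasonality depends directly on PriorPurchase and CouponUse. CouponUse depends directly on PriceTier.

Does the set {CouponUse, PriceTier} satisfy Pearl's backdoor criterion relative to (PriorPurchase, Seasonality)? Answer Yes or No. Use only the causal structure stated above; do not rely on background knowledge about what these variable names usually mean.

Backdoor paths from PriorPurchase to Seasonality (paths whose first edge points into PriorPurchase):
  P1: PriorPurchase <- PriceTier -> CouponUse -> Seasonality
  P2: PriorPurchase <- PriceTier -> EmailOpen <- CouponUse -> Seasonality
Condition 1 (no descendant of PriorPurchase in the set): holds — descendants of PriorPurchase are {EmailOpen, Seasonality}; none are in {CouponUse, PriceTier}.
Condition 2 (every backdoor path blocked by {CouponUse, PriceTier}):
  P1: blocked at fork node PriceTier ∈ conditioning set.
  P2: blocked at fork node PriceTier ∈ conditioning set.
{CouponUse, PriceTier} satisfies the backdoor criterion.

Yes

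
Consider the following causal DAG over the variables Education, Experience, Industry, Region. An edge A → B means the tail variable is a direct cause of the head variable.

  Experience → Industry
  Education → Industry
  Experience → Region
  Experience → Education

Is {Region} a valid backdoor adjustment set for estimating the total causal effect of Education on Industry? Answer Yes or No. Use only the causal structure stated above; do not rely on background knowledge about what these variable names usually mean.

Backdoor paths from Education to Industry (paths whose first edge points into Education):
  P1: Education <- Experience -> Industry
Condition 1 (no descendant of Education in the set): holds — descendants of Education are {Industry}; none are in {Region}.
Condition 2 (every backdoor path blocked by {Region}):
  P1: open — no interior node is in the conditioning set.
{Region} does not satisfy the backdoor criterion.

No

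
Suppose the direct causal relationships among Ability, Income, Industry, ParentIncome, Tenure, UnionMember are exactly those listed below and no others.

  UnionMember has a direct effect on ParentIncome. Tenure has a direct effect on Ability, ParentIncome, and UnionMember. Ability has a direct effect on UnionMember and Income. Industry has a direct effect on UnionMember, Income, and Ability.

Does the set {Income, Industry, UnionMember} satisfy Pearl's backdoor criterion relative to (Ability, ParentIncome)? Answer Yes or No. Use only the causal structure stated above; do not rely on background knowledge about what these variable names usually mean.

No

Backdoor paths from Ability to ParentIncome (paths whose first edge points into Ability):
  P1: Ability <- Tenure -> UnionMember -> ParentIncome
  P2: Ability <- Tenure -> ParentIncome
  P3: Ability <- Industry -> UnionMember <- Tenure -> ParentIncome
  P4: Ability <- Industry -> UnionMember -> ParentIncome
Condition 1 (no descendant of Ability in the set): FAILS — Income and UnionMember are descendants of Ability.
Condition 2 (every backdoor path blocked by {Income, Industry, UnionMember}):
  P1: blocked at chain node UnionMember ∈ conditioning set.
  P2: open — no interior node is in the conditioning set.
  P3: blocked at fork node Industry ∈ conditioning set.
  P4: blocked at fork node Industry ∈ conditioning set.
{Income, Industry, UnionMember} does not satisfy the backdoor criterion.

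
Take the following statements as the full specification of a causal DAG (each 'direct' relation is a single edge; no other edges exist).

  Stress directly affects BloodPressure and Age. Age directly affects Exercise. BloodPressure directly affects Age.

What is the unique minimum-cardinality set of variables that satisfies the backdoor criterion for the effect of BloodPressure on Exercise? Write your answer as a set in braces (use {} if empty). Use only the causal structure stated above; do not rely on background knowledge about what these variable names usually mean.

{Stress}

Variables eligible for adjustment (non-descendants of BloodPressure, excluding BloodPressure and Exercise): {Stress}.
Backdoor paths from BloodPressure to Exercise:
  P1: BloodPressure <- Stress -> Age -> Exercise
The empty set is not sufficient: P1 (BloodPressure <- Stress -> Age -> Exercise) has no collider blocking it and no conditioned non-collider, so it is open.
Try {Stress}:
  P1: blocked at fork node Stress ∈ conditioning set.
{Stress} contains no descendant of BloodPressure and blocks every backdoor path.
{Stress} is the unique smallest valid adjustment set.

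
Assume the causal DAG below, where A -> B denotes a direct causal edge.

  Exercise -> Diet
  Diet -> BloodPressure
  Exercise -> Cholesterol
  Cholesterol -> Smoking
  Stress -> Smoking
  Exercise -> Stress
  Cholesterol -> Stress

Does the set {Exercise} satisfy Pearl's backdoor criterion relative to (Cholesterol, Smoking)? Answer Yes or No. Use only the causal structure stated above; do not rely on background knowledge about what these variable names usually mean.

Backdoor paths from Cholesterol to Smoking (paths whose first edge points into Cholesterol):
  P1: Cholesterol <- Exercise -> Stress -> Smoking
Condition 1 (no descendant of Cholesterol in the set): holds — descendants of Cholesterol are {Smoking, Stress}; none are in {Exercise}.
Condition 2 (every backdoor path blocked by {Exercise}):
  P1: blocked at fork node Exercise ∈ conditioning set.
{Exercise} satisfies the backdoor criterion.

Yes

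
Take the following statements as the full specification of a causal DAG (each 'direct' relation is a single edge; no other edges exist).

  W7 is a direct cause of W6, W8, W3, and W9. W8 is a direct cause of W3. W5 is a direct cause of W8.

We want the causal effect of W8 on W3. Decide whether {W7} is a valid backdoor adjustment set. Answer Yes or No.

Yes

Backdoor paths from W8 to W3 (paths whose first edge points into W8):
  P1: W8 <- W7 -> W3
Condition 1 (no descendant of W8 in the set): holds — descendants of W8 are {W3}; none are in {W7}.
Condition 2 (every backdoor path blocked by {W7}):
  P1: blocked at fork node W7 ∈ conditioning set.
{W7} satisfies the backdoor criterion.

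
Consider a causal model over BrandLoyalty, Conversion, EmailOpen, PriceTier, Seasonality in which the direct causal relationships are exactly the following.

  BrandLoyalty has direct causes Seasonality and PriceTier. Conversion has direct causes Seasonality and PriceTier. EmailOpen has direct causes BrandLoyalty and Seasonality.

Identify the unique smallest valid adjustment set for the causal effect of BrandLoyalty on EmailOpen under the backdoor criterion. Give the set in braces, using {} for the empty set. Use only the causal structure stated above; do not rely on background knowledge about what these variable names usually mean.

{Seasonality}

Variables eligible for adjustment (non-descendants of BrandLoyalty, excluding BrandLoyalty and EmailOpen): {Conversion, PriceTier, Seasonality}.
Backdoor paths from BrandLoyalty to EmailOpen:
  P1: BrandLoyalty <- PriceTier -> Conversion <- Seasonality -> EmailOpen
  P2: BrandLoyalty <- Seasonality -> EmailOpen
The empty set is not sufficient: P2 (BrandLoyalty <- Seasonality -> EmailOpen) has no collider blocking it and no conditioned non-collider, so it is open.
Try {Seasonality}:
  P1: blocked at collider Conversion (neither it nor any descendant is in the conditioning set).
  P2: blocked at fork node Seasonality ∈ conditioning set.
{Seasonality} contains no descendant of BrandLoyalty and blocks every backdoor path.
No other singleton works — e.g. {PriceTier} leaves P2 open — so {Seasonality} is the unique smallest valid adjustment set.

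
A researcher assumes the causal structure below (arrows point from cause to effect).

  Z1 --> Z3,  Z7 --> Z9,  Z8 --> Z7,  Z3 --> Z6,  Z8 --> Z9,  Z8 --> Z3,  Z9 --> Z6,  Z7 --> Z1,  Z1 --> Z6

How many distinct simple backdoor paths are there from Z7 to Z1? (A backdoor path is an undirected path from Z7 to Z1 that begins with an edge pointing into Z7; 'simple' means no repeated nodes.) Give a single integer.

4

A backdoor path from Z7 to Z1 is any simple undirected path whose first edge points into Z7 (i.e. leaves Z7 via a parent).
Parents of Z7: {Z8}.
Enumerating:
  P1: Z7 <- Z8 -> Z9 -> Z6 <- Z1
  P2: Z7 <- Z8 -> Z9 -> Z6 <- Z3 <- Z1
  P3: Z7 <- Z8 -> Z3 <- Z1
  P4: Z7 <- Z8 -> Z3 -> Z6 <- Z1
That exhausts the simple backdoor paths. Count: 4.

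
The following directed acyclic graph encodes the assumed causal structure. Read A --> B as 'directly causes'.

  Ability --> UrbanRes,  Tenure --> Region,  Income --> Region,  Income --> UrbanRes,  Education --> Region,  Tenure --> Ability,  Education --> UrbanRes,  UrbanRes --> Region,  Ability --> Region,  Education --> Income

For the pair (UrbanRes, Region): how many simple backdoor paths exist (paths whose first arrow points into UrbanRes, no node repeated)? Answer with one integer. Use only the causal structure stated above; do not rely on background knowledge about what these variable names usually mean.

A backdoor path from UrbanRes to Region is any simple undirected path whose first edge points into UrbanRes (i.e. leaves UrbanRes via a parent).
Parents of UrbanRes: {Ability, Education, Income}.
Enumerating:
  P1: UrbanRes <- Education -> Income -> Region
  P2: UrbanRes <- Education -> Region
  P3: UrbanRes <- Income <- Education -> Region
  P4: UrbanRes <- Income -> Region
  P5: UrbanRes <- Ability <- Tenure -> Region
  P6: UrbanRes <- Ability -> Region
That exhausts the simple backdoor paths. Count: 6.

6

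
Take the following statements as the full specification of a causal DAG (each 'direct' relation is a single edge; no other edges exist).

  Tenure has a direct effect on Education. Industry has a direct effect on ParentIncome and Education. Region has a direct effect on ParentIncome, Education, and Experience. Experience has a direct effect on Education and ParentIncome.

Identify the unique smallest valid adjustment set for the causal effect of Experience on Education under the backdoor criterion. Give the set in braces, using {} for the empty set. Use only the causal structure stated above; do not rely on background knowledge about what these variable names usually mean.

{Region}

Variables eligible for adjustment (non-descendants of Experience, excluding Experience and Education): {Industry, Region, Tenure}.
Backdoor paths from Experience to Education:
  P1: Experience <- Region -> ParentIncome <- Industry -> Education
  P2: Experience <- Region -> Education
The empty set is not sufficient: P2 (Experience <- Region -> Education) has no collider blocking it and no conditioned non-collider, so it is open.
Try {Region}:
  P1: blocked at fork node Region ∈ conditioning set.
  P2: blocked at fork node Region ∈ conditioning set.
{Region} contains no descendant of Experience and blocks every backdoor path.
No other singleton works — e.g. {Industry} leaves P2 open — so {Region} is the unique smallest valid adjustment set.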